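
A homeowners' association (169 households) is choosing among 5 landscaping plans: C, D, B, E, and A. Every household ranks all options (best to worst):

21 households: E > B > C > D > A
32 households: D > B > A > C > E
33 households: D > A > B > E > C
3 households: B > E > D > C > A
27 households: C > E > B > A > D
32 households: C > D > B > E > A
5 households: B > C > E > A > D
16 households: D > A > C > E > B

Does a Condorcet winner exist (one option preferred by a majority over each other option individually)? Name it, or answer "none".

none

Checking pairwise contests:
B beats C 94–75.
C beats D 85–84.
D beats B 113–56.
C beats E 112–57.
C beats A 88–81.
Every option loses at least one head-to-head, so there is no Condorcet winner.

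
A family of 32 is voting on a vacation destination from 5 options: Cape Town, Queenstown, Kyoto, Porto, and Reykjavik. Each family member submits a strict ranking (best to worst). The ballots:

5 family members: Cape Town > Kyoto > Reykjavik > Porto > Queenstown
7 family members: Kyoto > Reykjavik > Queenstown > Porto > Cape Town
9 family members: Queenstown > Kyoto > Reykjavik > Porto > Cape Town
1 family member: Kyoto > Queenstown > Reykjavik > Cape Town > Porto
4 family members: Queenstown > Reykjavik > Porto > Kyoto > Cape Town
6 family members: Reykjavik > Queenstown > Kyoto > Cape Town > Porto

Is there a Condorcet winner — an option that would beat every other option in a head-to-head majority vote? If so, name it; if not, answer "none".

none

Checking pairwise contests:
Queenstown beats Cape Town 27–5.
Reykjavik beats Queenstown 18–14.
Queenstown beats Kyoto 19–13.
Queenstown beats Porto 27–5.
Kyoto beats Reykjavik 22–10.
Every option loses at least one head-to-head, so there is no Condorcet winner.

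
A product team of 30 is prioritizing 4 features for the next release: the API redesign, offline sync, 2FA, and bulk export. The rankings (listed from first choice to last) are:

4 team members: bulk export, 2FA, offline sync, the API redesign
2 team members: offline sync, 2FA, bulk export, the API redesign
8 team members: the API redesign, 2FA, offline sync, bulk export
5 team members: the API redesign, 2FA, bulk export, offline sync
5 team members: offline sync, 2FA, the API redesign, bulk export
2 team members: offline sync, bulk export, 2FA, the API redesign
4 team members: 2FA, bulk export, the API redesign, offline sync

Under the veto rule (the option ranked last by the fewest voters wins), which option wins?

Last-place votes: the API redesign 8, offline sync 9, 2FA 0, bulk export 13.
2FA is ranked last by the fewest voters, so 2FA wins.

2FA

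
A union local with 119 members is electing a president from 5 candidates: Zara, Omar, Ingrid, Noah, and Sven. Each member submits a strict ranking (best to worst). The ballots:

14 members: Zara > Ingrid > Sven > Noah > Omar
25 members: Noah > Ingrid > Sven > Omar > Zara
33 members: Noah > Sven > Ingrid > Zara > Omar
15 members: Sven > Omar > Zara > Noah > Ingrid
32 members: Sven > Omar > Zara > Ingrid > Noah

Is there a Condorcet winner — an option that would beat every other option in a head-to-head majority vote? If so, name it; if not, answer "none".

Sven

Sven vs Zara: 105–14 for Sven.
Sven vs Omar: 119–0 for Sven.
Sven vs Ingrid: 80–39 for Sven.
Sven vs Noah: 61–58 for Sven.
Sven beats every other option head-to-head.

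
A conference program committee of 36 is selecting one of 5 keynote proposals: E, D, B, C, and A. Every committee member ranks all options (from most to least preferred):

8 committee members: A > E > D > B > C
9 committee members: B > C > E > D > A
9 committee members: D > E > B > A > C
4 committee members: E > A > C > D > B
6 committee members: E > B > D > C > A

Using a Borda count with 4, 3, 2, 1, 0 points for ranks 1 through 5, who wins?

E

E: 8·3 + 9·2 + 9·3 + 4·4 + 6·4 = 109
D: 8·2 + 9·1 + 9·4 + 4·1 + 6·2 = 77
B: 8·1 + 9·4 + 9·2 + 4·0 + 6·3 = 80
C: 8·0 + 9·3 + 9·0 + 4·2 + 6·1 = 41
A: 8·4 + 9·0 + 9·1 + 4·3 + 6·0 = 53
E has the highest Borda score (109).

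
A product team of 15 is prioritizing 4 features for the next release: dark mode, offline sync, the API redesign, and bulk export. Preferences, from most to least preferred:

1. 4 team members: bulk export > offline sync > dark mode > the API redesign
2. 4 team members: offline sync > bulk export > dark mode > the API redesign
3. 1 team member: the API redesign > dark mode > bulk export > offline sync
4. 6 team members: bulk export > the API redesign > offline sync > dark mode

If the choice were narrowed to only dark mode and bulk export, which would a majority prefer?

Voters preferring dark mode to bulk export: 1; preferring bulk export to dark mode: 14.
bulk export wins the head-to-head.

bulk export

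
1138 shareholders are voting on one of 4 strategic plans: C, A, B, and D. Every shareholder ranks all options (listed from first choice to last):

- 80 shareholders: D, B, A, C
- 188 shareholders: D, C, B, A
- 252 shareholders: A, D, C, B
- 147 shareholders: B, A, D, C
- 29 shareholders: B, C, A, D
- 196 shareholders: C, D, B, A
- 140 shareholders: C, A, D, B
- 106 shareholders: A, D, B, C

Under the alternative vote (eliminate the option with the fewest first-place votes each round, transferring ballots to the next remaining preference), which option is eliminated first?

B

Round 1: C 336, A 358, B 176, D 268. Eliminate B.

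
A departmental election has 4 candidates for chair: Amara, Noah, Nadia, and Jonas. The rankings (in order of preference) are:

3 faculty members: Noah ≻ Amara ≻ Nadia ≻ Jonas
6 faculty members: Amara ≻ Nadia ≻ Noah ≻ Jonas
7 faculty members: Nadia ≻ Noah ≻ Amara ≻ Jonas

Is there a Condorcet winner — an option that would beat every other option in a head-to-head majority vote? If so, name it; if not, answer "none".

none

Checking pairwise contests:
Noah beats Amara 10–6.
Nadia beats Noah 13–3.
Amara beats Nadia 9–7.
Amara beats Jonas 16–0.
Every option loses at least one head-to-head, so there is no Condorcet winner.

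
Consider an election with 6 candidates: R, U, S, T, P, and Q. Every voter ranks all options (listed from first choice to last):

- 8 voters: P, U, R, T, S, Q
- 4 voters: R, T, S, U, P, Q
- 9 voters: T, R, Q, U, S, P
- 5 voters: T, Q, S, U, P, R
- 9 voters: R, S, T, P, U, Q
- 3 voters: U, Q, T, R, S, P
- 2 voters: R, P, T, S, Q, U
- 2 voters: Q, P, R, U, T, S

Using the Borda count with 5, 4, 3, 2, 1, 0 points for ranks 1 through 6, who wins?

R

R: 8·3 + 4·5 + 9·4 + 5·0 + 9·5 + 3·2 + 2·5 + 2·3 = 147
U: 8·4 + 4·2 + 9·2 + 5·2 + 9·1 + 3·5 + 2·0 + 2·2 = 96
S: 8·1 + 4·3 + 9·1 + 5·3 + 9·4 + 3·1 + 2·2 + 2·0 = 87
T: 8·2 + 4·4 + 9·5 + 5·5 + 9·3 + 3·3 + 2·3 + 2·1 = 146
P: 8·5 + 4·1 + 9·0 + 5·1 + 9·2 + 3·0 + 2·4 + 2·4 = 83
Q: 8·0 + 4·0 + 9·3 + 5·4 + 9·0 + 3·4 + 2·1 + 2·5 = 71
R has the highest Borda score (147).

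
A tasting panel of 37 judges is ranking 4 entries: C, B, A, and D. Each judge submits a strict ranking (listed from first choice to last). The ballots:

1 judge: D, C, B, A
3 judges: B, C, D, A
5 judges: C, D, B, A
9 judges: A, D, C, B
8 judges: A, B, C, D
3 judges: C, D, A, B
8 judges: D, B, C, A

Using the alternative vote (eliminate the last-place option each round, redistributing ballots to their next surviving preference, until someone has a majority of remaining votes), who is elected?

Round 1: C 8, B 3, A 17, D 9. Eliminate B.
Round 2: C 11, A 17, D 9. Eliminate D.
Round 3: C 20, A 17. C has a majority.

C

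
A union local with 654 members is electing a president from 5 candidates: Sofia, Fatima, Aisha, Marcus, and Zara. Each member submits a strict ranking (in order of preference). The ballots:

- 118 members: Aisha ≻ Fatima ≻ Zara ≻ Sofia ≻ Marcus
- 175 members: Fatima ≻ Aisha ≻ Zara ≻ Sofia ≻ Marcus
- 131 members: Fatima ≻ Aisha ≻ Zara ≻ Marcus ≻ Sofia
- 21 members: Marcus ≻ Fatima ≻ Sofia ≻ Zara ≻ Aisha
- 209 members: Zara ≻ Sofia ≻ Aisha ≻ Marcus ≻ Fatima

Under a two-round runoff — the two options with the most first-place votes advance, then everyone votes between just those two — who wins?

Round 1 first-place votes: Sofia 0, Fatima 306, Aisha 118, Marcus 21, Zara 209.
Fatima and Zara advance.
Runoff: Fatima is preferred to Zara by 445 voters; Zara by 209.
Fatima wins the runoff.

Fatima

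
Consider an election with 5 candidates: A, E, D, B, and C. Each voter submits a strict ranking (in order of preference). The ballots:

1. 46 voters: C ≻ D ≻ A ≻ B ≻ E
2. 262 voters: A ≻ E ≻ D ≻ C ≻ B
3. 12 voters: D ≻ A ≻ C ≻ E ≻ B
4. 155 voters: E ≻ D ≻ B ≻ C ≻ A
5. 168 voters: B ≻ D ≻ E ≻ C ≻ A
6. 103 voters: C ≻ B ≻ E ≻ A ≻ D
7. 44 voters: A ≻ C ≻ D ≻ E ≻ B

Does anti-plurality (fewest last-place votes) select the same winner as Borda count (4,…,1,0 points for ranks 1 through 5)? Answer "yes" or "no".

Anti-plurality — last-place votes: A 323, E 46, D 103, B 318, C 0. Winner: C.
Borda — scores: A 1455, E 2004, D 1767, B 1337, C 1337. Winner: E.
The two methods disagree.

no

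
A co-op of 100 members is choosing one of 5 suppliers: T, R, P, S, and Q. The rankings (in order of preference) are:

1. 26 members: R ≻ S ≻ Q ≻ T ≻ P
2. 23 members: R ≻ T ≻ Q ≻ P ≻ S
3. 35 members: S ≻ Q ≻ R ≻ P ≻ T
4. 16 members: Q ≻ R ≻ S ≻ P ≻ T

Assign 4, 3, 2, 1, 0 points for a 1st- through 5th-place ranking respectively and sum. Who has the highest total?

T: 26·1 + 23·3 + 35·0 + 16·0 = 95
R: 26·4 + 23·4 + 35·2 + 16·3 = 314
P: 26·0 + 23·1 + 35·1 + 16·1 = 74
S: 26·3 + 23·0 + 35·4 + 16·2 = 250
Q: 26·2 + 23·2 + 35·3 + 16·4 = 267
R has the highest Borda score (314).

R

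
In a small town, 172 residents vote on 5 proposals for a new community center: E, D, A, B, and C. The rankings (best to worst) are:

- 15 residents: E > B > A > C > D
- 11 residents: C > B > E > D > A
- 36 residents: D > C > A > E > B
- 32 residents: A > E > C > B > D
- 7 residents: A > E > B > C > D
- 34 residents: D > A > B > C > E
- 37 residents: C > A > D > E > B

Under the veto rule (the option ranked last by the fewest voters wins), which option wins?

Last-place votes: E 34, D 54, A 11, B 73, C 0.
C is ranked last by the fewest voters, so C wins.

C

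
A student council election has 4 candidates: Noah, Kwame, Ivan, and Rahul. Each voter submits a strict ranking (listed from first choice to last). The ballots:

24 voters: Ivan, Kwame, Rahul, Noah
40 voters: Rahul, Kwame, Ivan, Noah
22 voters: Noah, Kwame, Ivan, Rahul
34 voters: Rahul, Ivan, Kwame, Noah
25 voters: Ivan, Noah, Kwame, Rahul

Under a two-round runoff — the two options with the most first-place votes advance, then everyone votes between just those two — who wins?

Round 1 first-place votes: Noah 22, Kwame 0, Ivan 49, Rahul 74.
Rahul and Ivan advance.
Runoff: Rahul is preferred to Ivan by 74 voters; Ivan by 71.
Rahul wins the runoff.

Rahul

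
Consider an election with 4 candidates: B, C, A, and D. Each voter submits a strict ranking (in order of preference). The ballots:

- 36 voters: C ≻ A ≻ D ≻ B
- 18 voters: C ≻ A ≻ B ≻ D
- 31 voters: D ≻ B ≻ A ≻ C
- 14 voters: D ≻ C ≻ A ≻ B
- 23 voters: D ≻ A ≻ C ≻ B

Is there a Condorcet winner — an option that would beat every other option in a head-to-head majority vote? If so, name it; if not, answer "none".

D vs B: 104–18 for D.
D vs C: 68–54 for D.
D vs A: 68–54 for D.
D beats every other option head-to-head.

D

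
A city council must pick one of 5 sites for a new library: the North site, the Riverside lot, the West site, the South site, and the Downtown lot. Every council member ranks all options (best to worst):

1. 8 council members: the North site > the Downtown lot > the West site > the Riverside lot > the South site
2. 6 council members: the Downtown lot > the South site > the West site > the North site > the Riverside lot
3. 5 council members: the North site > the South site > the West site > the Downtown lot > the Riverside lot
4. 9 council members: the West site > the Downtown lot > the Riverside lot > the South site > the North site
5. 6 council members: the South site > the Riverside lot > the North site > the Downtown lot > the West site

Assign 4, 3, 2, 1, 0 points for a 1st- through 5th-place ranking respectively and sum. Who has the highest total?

the Downtown lot

the North site: 8·4 + 6·1 + 5·4 + 9·0 + 6·2 = 70
the Riverside lot: 8·1 + 6·0 + 5·0 + 9·2 + 6·3 = 44
the West site: 8·2 + 6·2 + 5·2 + 9·4 + 6·0 = 74
the South site: 8·0 + 6·3 + 5·3 + 9·1 + 6·4 = 66
the Downtown lot: 8·3 + 6·4 + 5·1 + 9·3 + 6·1 = 86
the Downtown lot has the highest Borda score (86).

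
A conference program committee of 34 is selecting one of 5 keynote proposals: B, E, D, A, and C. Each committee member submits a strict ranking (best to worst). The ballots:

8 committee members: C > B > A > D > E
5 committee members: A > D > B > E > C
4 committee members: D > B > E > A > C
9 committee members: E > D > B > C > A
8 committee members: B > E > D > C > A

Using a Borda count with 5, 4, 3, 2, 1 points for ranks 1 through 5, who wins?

B: 8·4 + 5·3 + 4·4 + 9·3 + 8·5 = 130
E: 8·1 + 5·2 + 4·3 + 9·5 + 8·4 = 107
D: 8·2 + 5·4 + 4·5 + 9·4 + 8·3 = 116
A: 8·3 + 5·5 + 4·2 + 9·1 + 8·1 = 74
C: 8·5 + 5·1 + 4·1 + 9·2 + 8·2 = 83
B has the highest Borda score (130).

B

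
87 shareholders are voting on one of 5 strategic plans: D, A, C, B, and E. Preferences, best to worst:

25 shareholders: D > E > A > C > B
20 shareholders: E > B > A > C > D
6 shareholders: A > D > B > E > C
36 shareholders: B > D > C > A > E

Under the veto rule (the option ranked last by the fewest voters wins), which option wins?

A

Last-place votes: D 20, A 0, C 6, B 25, E 36.
A is ranked last by the fewest voters, so A wins.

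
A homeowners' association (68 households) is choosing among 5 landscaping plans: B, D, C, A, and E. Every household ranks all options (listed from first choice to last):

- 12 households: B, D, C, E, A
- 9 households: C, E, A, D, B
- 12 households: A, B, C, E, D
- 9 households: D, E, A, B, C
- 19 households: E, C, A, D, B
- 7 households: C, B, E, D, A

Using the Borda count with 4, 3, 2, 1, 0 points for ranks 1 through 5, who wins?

B: 12·4 + 9·0 + 12·3 + 9·1 + 19·0 + 7·3 = 114
D: 12·3 + 9·1 + 12·0 + 9·4 + 19·1 + 7·1 = 107
C: 12·2 + 9·4 + 12·2 + 9·0 + 19·3 + 7·4 = 169
A: 12·0 + 9·2 + 12·4 + 9·2 + 19·2 + 7·0 = 122
E: 12·1 + 9·3 + 12·1 + 9·3 + 19·4 + 7·2 = 168
C has the highest Borda score (169).

C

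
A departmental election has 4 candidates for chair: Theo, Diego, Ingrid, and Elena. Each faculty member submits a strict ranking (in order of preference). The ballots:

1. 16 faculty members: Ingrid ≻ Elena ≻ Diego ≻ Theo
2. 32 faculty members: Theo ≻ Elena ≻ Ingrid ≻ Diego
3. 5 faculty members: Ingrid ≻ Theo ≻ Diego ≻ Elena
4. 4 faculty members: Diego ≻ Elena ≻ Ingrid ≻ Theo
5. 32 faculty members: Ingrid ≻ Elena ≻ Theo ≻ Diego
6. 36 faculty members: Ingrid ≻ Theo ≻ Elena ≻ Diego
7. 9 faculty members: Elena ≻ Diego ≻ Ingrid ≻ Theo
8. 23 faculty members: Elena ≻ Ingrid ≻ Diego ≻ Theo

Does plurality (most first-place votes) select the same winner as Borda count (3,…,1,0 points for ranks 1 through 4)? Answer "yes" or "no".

yes

Plurality — first-place votes: Theo 32, Diego 4, Ingrid 89, Elena 32. Winner: Ingrid.
Borda — scores: Theo 210, Diego 74, Ingrid 358, Elena 300. Winner: Ingrid.
The two methods agree.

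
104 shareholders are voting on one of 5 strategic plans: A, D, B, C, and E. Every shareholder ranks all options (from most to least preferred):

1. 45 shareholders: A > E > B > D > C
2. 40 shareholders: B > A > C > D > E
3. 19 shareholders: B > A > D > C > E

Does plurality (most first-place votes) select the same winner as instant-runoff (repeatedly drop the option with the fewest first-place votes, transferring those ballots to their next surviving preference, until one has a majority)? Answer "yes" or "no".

Plurality — first-place votes: A 45, D 0, B 59, C 0, E 0. Winner: B.
Instant-runoff — R1 A 45, D 0, B 59, C 0, E 0 (B winner). Winner: B.
The two methods agree.

yes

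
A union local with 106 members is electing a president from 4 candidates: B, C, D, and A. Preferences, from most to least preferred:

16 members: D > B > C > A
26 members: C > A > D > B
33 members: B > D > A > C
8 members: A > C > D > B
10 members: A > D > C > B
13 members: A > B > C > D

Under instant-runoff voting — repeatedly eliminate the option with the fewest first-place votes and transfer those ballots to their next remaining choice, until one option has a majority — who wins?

A

Round 1: B 33, C 26, D 16, A 31. Eliminate D.
Round 2: B 49, C 26, A 31. Eliminate C.
Round 3: B 49, A 57. A has a majority.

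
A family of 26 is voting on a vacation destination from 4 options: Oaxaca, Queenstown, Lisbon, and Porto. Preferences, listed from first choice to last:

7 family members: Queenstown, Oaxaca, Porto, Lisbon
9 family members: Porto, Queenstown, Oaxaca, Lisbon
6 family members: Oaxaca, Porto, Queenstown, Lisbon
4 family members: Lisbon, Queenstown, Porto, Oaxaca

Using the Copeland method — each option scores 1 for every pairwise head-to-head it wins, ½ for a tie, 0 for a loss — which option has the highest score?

Oaxaca: beats Lisbon; ties Porto; loses to Queenstown → score 1.5.
Queenstown: beats Oaxaca and Lisbon; loses to Porto → score 2.
Lisbon: loses to Oaxaca, Queenstown, and Porto → score 0.
Porto: beats Queenstown and Lisbon; ties Oaxaca → score 2.5.
Porto has the best pairwise record.

Porto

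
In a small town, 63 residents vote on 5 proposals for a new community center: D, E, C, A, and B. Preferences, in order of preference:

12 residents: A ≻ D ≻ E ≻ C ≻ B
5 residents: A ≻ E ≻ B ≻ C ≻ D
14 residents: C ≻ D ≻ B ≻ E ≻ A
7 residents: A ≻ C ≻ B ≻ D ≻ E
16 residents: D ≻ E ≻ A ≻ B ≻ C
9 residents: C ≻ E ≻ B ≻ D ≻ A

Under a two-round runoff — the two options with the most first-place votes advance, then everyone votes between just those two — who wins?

Round 1 first-place votes: D 16, E 0, C 23, A 24, B 0.
A and C advance.
Runoff: A is preferred to C by 40 voters; C by 23.
A wins the runoff.

A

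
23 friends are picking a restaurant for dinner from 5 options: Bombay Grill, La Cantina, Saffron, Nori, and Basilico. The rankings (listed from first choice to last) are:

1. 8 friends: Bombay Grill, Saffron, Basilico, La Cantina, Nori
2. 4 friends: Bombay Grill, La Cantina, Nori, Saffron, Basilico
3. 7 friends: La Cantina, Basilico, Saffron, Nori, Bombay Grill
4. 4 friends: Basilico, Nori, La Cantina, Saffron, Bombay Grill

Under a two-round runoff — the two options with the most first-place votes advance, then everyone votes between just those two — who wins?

Round 1 first-place votes: Bombay Grill 12, La Cantina 7, Saffron 0, Nori 0, Basilico 4.
Bombay Grill and La Cantina advance.
Runoff: Bombay Grill is preferred to La Cantina by 12 voters; La Cantina by 11.
Bombay Grill wins the runoff.

Bombay Grill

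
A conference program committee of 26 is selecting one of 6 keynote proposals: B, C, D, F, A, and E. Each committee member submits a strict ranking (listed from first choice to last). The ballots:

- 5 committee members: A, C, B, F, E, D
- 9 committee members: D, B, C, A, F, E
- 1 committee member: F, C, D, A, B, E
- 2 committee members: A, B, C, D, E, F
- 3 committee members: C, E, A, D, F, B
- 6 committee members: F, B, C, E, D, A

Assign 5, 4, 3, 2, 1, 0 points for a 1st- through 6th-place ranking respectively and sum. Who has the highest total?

B: 5·3 + 9·4 + 1·1 + 2·4 + 3·0 + 6·4 = 84
C: 5·4 + 9·3 + 1·4 + 2·3 + 3·5 + 6·3 = 90
D: 5·0 + 9·5 + 1·3 + 2·2 + 3·2 + 6·1 = 64
F: 5·2 + 9·1 + 1·5 + 2·0 + 3·1 + 6·5 = 57
A: 5·5 + 9·2 + 1·2 + 2·5 + 3·3 + 6·0 = 64
E: 5·1 + 9·0 + 1·0 + 2·1 + 3·4 + 6·2 = 31
C has the highest Borda score (90).

C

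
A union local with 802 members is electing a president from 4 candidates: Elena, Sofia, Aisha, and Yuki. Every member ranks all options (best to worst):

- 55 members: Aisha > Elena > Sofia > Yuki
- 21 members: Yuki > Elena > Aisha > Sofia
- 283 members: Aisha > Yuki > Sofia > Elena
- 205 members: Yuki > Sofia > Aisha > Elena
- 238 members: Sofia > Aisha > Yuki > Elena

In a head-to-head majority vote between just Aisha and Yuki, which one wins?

Voters preferring Aisha to Yuki: 576; preferring Yuki to Aisha: 226.
Aisha wins the head-to-head.

Aisha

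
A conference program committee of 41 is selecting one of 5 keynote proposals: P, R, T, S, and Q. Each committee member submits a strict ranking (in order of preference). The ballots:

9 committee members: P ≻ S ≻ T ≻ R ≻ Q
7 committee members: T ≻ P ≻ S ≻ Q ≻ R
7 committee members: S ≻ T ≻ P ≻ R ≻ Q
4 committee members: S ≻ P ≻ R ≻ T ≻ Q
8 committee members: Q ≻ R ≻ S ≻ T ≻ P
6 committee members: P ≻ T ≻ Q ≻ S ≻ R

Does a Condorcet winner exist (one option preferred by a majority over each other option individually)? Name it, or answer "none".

none

Checking pairwise contests:
T beats P 22–19.
P beats R 33–8.
S beats T 28–13.
P beats S 22–19.
P beats Q 33–8.
Every option loses at least one head-to-head, so there is no Condorcet winner.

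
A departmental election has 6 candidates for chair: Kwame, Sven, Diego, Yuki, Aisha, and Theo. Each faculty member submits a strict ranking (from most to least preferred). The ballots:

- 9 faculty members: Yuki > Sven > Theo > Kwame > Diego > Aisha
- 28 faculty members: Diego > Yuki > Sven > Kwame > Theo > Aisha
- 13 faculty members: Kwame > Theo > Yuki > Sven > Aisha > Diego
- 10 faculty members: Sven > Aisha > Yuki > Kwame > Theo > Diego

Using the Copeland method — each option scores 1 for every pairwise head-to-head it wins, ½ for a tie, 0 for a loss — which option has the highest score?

Kwame: beats Diego, Aisha, and Theo; loses to Sven and Yuki → score 3.
Sven: beats Kwame, Diego, Aisha, and Theo; loses to Yuki → score 4.
Diego: beats Aisha; loses to Kwame, Sven, Yuki, and Theo → score 1.
Yuki: beats Kwame, Sven, Diego, Aisha, and Theo → score 5.
Aisha: loses to Kwame, Sven, Diego, Yuki, and Theo → score 0.
Theo: beats Diego and Aisha; loses to Kwame, Sven, and Yuki → score 2.
Yuki has the best pairwise record.

Yuki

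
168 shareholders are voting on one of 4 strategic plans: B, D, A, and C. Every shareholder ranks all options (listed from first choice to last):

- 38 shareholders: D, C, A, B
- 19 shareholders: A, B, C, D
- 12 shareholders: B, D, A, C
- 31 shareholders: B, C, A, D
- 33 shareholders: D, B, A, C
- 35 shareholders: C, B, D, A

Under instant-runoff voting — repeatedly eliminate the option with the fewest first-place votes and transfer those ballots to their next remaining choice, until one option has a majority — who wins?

B

Round 1: B 43, D 71, A 19, C 35. Eliminate A.
Round 2: B 62, D 71, C 35. Eliminate C.
Round 3: B 97, D 71. B has a majority.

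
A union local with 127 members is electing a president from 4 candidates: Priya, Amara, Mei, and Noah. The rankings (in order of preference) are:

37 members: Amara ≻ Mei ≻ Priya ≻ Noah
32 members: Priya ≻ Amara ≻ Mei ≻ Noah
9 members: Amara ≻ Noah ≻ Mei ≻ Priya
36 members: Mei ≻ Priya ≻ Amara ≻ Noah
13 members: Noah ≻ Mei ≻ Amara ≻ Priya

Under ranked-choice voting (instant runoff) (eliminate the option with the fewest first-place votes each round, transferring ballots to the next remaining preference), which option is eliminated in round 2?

Priya

Round 1: Priya 32, Amara 46, Mei 36, Noah 13. Eliminate Noah.
Round 2: Priya 32, Amara 46, Mei 49. Eliminate Priya.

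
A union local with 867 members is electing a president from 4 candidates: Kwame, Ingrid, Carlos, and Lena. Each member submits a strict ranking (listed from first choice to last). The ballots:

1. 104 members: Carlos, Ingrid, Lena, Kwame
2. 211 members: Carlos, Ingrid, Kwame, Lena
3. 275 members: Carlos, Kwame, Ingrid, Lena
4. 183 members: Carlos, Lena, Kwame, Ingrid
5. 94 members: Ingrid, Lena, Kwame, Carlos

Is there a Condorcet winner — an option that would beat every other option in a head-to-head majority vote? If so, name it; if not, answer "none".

Carlos

Carlos vs Kwame: 773–94 for Carlos.
Carlos vs Ingrid: 773–94 for Carlos.
Carlos vs Lena: 773–94 for Carlos.
Carlos beats every other option head-to-head.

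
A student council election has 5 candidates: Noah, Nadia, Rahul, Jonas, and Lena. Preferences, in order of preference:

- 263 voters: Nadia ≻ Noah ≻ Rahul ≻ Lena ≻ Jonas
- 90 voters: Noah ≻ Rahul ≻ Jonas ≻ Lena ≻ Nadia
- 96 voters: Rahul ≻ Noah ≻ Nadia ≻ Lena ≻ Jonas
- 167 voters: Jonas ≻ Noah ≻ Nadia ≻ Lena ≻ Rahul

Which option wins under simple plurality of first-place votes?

Nadia

First-place votes: Noah 90, Nadia 263, Rahul 96, Jonas 167, Lena 0.
Nadia has the most first-place votes.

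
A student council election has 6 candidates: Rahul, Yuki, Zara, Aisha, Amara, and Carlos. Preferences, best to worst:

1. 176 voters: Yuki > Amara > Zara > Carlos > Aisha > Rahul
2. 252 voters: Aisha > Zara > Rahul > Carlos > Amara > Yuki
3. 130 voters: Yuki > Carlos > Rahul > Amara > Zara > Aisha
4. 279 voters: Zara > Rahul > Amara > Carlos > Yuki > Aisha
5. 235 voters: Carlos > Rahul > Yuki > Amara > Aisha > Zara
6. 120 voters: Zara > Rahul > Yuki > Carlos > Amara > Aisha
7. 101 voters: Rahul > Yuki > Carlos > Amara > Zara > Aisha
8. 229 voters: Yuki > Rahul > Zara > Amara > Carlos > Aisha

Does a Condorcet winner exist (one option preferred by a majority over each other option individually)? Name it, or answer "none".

Checking pairwise contests:
Zara beats Rahul 827–695.
Rahul beats Yuki 987–535.
Yuki beats Zara 871–651.
Rahul beats Aisha 1094–428.
Rahul beats Amara 1346–176.
Rahul beats Carlos 981–541.
Every option loses at least one head-to-head, so there is no Condorcet winner.

none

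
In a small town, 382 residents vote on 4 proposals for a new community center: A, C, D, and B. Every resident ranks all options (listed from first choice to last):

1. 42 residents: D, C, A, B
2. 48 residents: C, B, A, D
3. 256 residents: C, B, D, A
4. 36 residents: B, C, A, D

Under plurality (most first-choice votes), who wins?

C

First-place votes: A 0, C 304, D 42, B 36.
C has the most first-place votes.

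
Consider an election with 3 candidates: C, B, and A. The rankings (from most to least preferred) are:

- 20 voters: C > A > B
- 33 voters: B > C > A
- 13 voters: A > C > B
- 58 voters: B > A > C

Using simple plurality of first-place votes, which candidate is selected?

First-place votes: C 20, B 91, A 13.
B has the most first-place votes.

B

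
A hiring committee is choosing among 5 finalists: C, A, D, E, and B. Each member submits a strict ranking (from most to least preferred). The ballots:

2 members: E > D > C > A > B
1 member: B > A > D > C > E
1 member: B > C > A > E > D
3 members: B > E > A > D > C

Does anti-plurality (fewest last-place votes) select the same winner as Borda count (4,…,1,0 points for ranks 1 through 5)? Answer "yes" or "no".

Anti-plurality — last-place votes: C 3, A 0, D 1, E 1, B 2. Winner: A.
Borda — scores: C 8, A 13, D 11, E 18, B 20. Winner: B.
The two methods disagree.

no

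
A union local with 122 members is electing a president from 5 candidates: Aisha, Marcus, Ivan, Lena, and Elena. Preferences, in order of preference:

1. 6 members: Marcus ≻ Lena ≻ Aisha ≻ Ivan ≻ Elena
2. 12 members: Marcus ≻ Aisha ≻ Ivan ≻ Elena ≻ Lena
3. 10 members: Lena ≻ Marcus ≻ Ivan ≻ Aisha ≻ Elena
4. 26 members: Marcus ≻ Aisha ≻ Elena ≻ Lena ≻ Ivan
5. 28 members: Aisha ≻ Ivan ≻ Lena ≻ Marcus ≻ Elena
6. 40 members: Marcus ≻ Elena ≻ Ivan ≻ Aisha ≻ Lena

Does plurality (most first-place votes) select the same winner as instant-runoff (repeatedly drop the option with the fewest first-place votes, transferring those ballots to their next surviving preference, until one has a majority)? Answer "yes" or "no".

yes

Plurality — first-place votes: Aisha 28, Marcus 84, Ivan 0, Lena 10, Elena 0. Winner: Marcus.
Instant-runoff — R1 Aisha 28, Marcus 84, Ivan 0, Lena 10, Elena 0 (Marcus winner). Winner: Marcus.
The two methods agree.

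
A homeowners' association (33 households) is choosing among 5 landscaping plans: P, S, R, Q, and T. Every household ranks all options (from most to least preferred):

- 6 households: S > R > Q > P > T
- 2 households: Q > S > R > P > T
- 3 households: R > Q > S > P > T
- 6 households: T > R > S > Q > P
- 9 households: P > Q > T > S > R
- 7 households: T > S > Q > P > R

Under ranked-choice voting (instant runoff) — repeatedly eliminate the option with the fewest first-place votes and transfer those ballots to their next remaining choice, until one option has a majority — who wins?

Round 1: P 9, S 6, R 3, Q 2, T 13. Eliminate Q.
Round 2: P 9, S 8, R 3, T 13. Eliminate R.
Round 3: P 9, S 11, T 13. Eliminate P.
Round 4: S 11, T 22. T has a majority.

T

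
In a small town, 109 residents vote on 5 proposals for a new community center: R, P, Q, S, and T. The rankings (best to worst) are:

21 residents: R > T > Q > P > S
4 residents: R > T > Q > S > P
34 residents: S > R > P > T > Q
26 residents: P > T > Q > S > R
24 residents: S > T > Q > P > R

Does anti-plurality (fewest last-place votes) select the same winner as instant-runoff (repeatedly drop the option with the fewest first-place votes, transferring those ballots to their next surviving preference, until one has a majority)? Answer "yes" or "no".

no

Anti-plurality — last-place votes: R 50, P 4, Q 34, S 21, T 0. Winner: T.
Instant-runoff — R1 R 25, P 26, Q 0, S 58, T 0 (S winner). Winner: S.
The two methods disagree.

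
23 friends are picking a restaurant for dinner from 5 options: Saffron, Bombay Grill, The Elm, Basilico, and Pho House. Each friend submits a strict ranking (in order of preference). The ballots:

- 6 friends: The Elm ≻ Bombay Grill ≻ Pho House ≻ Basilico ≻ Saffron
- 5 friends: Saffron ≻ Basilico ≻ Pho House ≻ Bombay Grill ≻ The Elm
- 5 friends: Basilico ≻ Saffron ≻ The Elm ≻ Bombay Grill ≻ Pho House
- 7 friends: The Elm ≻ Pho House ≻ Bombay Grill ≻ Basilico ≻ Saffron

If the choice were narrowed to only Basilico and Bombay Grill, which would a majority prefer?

Bombay Grill

Voters preferring Basilico to Bombay Grill: 10; preferring Bombay Grill to Basilico: 13.
Bombay Grill wins the head-to-head.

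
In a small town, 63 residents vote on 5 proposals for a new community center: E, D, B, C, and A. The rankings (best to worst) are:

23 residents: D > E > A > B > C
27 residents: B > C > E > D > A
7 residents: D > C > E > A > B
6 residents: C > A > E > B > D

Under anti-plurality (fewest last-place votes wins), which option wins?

Last-place votes: E 0, D 6, B 7, C 23, A 27.
E is ranked last by the fewest voters, so E wins.

E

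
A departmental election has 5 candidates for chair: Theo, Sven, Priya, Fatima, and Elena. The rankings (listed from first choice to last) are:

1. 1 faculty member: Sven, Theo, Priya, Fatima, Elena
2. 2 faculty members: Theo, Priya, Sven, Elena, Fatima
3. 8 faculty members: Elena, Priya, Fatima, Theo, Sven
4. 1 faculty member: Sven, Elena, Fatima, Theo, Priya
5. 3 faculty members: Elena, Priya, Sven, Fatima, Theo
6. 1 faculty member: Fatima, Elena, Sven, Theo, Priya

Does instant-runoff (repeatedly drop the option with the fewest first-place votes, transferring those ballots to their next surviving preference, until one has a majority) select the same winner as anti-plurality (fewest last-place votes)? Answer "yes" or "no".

yes

Instant-runoff — R1 Theo 2, Sven 2, Priya 0, Fatima 1, Elena 11 (Elena winner). Winner: Elena.
Anti-plurality — last-place votes: Theo 3, Sven 8, Priya 2, Fatima 2, Elena 1. Winner: Elena.
The two methods agree.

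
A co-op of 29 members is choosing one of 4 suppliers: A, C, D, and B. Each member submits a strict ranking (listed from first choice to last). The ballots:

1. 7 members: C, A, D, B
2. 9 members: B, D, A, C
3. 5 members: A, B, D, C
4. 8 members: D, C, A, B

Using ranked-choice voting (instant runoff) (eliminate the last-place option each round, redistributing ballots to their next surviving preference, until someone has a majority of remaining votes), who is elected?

Round 1: A 5, C 7, D 8, B 9. Eliminate A.
Round 2: C 7, D 8, B 14. Eliminate C.
Round 3: D 15, B 14. D has a majority.

D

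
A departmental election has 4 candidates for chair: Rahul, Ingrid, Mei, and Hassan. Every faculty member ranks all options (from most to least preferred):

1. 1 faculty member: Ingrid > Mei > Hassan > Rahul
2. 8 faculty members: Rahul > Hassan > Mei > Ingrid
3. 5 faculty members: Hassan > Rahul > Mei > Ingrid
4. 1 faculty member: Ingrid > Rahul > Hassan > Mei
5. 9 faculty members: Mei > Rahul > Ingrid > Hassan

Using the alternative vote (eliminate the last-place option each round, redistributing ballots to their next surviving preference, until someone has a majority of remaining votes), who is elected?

Rahul

Round 1: Rahul 8, Ingrid 2, Mei 9, Hassan 5. Eliminate Ingrid.
Round 2: Rahul 9, Mei 10, Hassan 5. Eliminate Hassan.
Round 3: Rahul 14, Mei 10. Rahul has a majority.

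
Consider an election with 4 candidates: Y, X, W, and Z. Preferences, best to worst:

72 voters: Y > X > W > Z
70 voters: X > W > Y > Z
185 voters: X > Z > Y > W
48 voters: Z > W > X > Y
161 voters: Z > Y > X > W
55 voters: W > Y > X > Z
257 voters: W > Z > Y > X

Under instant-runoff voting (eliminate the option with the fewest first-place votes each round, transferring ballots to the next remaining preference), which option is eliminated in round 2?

Z

Round 1: Y 72, X 255, W 312, Z 209. Eliminate Y.
Round 2: X 327, W 312, Z 209. Eliminate Z.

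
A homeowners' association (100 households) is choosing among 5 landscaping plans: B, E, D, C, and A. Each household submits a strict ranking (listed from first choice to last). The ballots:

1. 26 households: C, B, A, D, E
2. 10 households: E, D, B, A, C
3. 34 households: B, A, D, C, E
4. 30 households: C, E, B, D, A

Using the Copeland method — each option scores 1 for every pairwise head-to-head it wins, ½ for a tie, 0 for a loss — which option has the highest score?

B: beats E, D, and A; loses to C → score 3.
E: loses to B, D, C, and A → score 0.
D: beats E; loses to B, C, and A → score 1.
C: beats B, E, D, and A → score 4.
A: beats E and D; loses to B and C → score 2.
C has the best pairwise record.

C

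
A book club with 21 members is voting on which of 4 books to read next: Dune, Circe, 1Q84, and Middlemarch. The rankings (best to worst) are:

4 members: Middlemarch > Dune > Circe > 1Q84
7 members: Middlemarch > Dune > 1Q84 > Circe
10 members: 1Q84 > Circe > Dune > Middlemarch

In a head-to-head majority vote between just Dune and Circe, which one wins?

Dune

Voters preferring Dune to Circe: 11; preferring Circe to Dune: 10.
Dune wins the head-to-head.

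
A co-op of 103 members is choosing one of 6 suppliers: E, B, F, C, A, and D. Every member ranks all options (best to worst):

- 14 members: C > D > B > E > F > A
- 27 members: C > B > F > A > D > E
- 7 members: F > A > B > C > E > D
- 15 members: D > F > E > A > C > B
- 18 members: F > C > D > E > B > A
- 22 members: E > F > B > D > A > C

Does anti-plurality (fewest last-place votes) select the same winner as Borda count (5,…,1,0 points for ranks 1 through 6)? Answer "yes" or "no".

Anti-plurality — last-place votes: E 27, B 15, F 0, C 22, A 32, D 7. Winner: F.
Borda — scores: E 226, B 255, F 368, C 306, A 134, D 256. Winner: F.
The two methods agree.

yes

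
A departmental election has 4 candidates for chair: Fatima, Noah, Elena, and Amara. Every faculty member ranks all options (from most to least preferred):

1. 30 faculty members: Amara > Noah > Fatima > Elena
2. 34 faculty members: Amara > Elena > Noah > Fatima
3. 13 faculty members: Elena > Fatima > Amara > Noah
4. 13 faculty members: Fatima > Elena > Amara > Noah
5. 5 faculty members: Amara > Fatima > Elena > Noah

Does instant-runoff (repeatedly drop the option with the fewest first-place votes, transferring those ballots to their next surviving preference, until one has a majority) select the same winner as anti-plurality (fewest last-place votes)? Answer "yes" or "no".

Instant-runoff — R1 Fatima 13, Noah 0, Elena 13, Amara 69 (Amara winner). Winner: Amara.
Anti-plurality — last-place votes: Fatima 34, Noah 31, Elena 30, Amara 0. Winner: Amara.
The two methods agree.

yes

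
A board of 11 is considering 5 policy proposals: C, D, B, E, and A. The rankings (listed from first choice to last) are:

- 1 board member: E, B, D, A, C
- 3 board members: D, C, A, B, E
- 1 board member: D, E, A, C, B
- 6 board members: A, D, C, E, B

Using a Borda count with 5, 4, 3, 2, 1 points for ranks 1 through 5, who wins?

C: 1·1 + 3·4 + 1·2 + 6·3 = 33
D: 1·3 + 3·5 + 1·5 + 6·4 = 47
B: 1·4 + 3·2 + 1·1 + 6·1 = 17
E: 1·5 + 3·1 + 1·4 + 6·2 = 24
A: 1·2 + 3·3 + 1·3 + 6·5 = 44
D has the highest Borda score (47).

D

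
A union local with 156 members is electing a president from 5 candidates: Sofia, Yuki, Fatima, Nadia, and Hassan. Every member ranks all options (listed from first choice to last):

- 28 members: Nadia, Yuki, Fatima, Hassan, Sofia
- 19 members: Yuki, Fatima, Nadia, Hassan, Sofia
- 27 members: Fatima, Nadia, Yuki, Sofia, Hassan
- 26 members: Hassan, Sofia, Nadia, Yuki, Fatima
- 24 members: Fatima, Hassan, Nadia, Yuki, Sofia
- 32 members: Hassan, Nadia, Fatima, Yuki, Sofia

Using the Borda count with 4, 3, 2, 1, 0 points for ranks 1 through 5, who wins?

Sofia: 28·0 + 19·0 + 27·1 + 26·3 + 24·0 + 32·0 = 105
Yuki: 28·3 + 19·4 + 27·2 + 26·1 + 24·1 + 32·1 = 296
Fatima: 28·2 + 19·3 + 27·4 + 26·0 + 24·4 + 32·2 = 381
Nadia: 28·4 + 19·2 + 27·3 + 26·2 + 24·2 + 32·3 = 427
Hassan: 28·1 + 19·1 + 27·0 + 26·4 + 24·3 + 32·4 = 351
Nadia has the highest Borda score (427).

Nadia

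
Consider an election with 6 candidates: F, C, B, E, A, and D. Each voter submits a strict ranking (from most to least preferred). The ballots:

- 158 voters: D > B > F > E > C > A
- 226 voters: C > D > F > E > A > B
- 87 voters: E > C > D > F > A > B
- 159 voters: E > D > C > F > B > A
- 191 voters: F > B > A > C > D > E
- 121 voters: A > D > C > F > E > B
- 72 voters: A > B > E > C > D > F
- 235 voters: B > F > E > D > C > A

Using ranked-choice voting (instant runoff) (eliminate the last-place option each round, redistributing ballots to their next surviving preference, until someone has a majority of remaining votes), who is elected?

Round 1: F 191, C 226, B 235, E 246, A 193, D 158. Eliminate D.
Round 2: F 191, C 226, B 393, E 246, A 193. Eliminate F.
Round 3: C 226, B 584, E 246, A 193. Eliminate A.
Round 4: C 347, B 656, E 246. B has a majority.

B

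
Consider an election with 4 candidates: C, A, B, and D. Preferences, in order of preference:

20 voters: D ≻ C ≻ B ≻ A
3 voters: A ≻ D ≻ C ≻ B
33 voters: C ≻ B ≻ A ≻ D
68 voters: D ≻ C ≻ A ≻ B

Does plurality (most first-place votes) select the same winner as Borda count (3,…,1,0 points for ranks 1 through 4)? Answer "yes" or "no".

no

Plurality — first-place votes: C 33, A 3, B 0, D 88. Winner: D.
Borda — scores: C 278, A 110, B 86, D 270. Winner: C.
The two methods disagree.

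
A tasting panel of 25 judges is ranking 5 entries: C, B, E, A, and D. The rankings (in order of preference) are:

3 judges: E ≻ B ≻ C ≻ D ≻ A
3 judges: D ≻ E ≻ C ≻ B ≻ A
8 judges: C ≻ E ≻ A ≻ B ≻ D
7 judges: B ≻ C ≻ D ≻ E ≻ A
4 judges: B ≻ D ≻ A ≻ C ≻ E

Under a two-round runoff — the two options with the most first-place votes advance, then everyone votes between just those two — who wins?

B

Round 1 first-place votes: C 8, B 11, E 3, A 0, D 3.
B and C advance.
Runoff: B is preferred to C by 14 voters; C by 11.
B wins the runoff.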